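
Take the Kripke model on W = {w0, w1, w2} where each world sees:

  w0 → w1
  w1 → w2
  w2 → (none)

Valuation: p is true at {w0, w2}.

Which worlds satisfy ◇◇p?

w0: successors {w1}; ◇p there: w1:T. ✓
w1: successors {w2}; ◇p there: w2:F. ✗
w2: no successors, so ◇◇p fails. ✗

{w0}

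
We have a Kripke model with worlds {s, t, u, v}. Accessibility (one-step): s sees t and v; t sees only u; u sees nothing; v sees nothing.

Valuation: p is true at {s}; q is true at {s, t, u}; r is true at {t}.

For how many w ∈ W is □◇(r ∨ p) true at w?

s: successors {t, v}; ◇(r ∨ p) there: t:F, v:F. ✗
t: successors {u}; ◇(r ∨ p) there: u:F. ✗
u: no successors, so □◇(r ∨ p) holds vacuously. ✓
v: no successors, so □◇(r ∨ p) holds vacuously. ✓
Satisfying worlds: {u, v}.

2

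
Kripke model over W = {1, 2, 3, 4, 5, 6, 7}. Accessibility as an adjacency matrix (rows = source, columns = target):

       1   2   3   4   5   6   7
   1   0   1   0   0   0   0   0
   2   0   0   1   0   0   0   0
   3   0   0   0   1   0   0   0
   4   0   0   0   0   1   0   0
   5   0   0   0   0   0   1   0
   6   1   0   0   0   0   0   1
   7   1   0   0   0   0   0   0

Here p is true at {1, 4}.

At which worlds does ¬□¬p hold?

{3, 6, 7}

1: □¬p is T. ✗
2: □¬p is T. ✗
3: □¬p is F. ✓
4: □¬p is T. ✗
5: □¬p is T. ✗
6: □¬p is F. ✓
7: □¬p is F. ✓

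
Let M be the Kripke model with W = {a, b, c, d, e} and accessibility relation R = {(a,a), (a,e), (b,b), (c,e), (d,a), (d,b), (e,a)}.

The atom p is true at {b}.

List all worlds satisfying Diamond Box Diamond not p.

a: successors {a, e}; Box Diamond not p there: a:T, e:T. ✓
b: successors {b}; Box Diamond not p there: b:F. ✗
c: successors {e}; Box Diamond not p there: e:T. ✓
d: successors {a, b}; Box Diamond not p there: a:T, b:F. ✓
e: successors {a}; Box Diamond not p there: a:T. ✓

{a, c, d, e}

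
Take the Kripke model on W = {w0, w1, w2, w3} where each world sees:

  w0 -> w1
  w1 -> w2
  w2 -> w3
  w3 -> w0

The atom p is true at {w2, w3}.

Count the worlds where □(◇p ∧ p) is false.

3

w0: successors {w1}; ◇p ∧ p there: w1:F. ✗
w1: successors {w2}; ◇p ∧ p there: w2:T. ✓
w2: successors {w3}; ◇p ∧ p there: w3:F. ✗
w3: successors {w0}; ◇p ∧ p there: w0:F. ✗
Satisfying worlds: {w1}.
So □(◇p ∧ p) fails at the other 3 worlds.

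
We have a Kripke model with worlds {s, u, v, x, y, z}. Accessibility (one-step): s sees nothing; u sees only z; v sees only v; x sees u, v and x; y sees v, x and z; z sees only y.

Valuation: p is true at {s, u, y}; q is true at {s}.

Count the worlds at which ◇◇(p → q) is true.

4

s: no successors, so ◇◇(p → q) fails. ✗
u: successors {z}; ◇(p → q) there: z:F. ✗
v: successors {v}; ◇(p → q) there: v:T. ✓
x: successors {u, v, x}; ◇(p → q) there: u:T, v:T, x:T. ✓
y: successors {v, x, z}; ◇(p → q) there: v:T, x:T, z:F. ✓
z: successors {y}; ◇(p → q) there: y:T. ✓
Satisfying worlds: {v, x, y, z}.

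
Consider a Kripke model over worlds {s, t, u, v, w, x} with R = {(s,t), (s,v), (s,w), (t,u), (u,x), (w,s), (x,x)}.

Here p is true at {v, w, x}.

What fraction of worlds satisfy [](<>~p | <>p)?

s: successors {t, v, w}; <>~p | <>p there: t:T, v:F, w:T. ✗
t: successors {u}; <>~p | <>p there: u:T. ✓
u: successors {x}; <>~p | <>p there: x:T. ✓
v: no successors, so [](<>~p | <>p) holds vacuously. ✓
w: successors {s}; <>~p | <>p there: s:T. ✓
x: successors {x}; <>~p | <>p there: x:T. ✓
That's 5 of 6 worlds, so 5/6.

5/6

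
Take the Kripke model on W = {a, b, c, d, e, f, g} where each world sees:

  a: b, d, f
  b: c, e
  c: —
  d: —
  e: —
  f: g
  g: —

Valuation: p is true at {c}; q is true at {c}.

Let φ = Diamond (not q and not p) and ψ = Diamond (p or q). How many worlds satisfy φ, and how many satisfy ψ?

3 and 1

For Diamond (not q and not p):
a: successors {b, d, f}; not q and not p there: b:T, d:T, f:T. ✓
b: successors {c, e}; not q and not p there: c:F, e:T. ✓
c: no successors, so Diamond (not q and not p) fails. ✗
d: no successors, so Diamond (not q and not p) fails. ✗
e: no successors, so Diamond (not q and not p) fails. ✗
f: successors {g}; not q and not p there: g:T. ✓
g: no successors, so Diamond (not q and not p) fails. ✗
— 3 worlds.
For Diamond (p or q):
a: successors {b, d, f}; p or q there: b:F, d:F, f:F. ✗
b: successors {c, e}; p or q there: c:T, e:F. ✓
c: no successors, so Diamond (p or q) fails. ✗
d: no successors, so Diamond (p or q) fails. ✗
e: no successors, so Diamond (p or q) fails. ✗
f: successors {g}; p or q there: g:F. ✗
g: no successors, so Diamond (p or q) fails. ✗
— 1 world.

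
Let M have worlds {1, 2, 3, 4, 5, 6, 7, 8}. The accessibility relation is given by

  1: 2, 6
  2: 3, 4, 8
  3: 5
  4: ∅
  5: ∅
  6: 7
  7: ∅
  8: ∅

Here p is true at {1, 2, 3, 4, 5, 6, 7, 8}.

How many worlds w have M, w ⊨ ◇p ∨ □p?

8

1: ◇p is T, □p is T. ✓
2: ◇p is T, □p is T. ✓
3: ◇p is T, □p is T. ✓
4: ◇p is F, □p is T. ✓
5: ◇p is F, □p is T. ✓
6: ◇p is T, □p is T. ✓
7: ◇p is F, □p is T. ✓
8: ◇p is F, □p is T. ✓
Satisfying worlds: {1, 2, 3, 4, 5, 6, 7, 8}.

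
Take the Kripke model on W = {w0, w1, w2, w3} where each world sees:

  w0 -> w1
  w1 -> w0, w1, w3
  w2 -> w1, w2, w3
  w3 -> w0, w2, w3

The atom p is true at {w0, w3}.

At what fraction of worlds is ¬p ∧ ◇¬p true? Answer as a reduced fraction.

w0: ¬p is F, ◇¬p is T. ✗
w1: ¬p is T, ◇¬p is T. ✓
w2: ¬p is T, ◇¬p is T. ✓
w3: ¬p is F, ◇¬p is T. ✗
That's 2 of 4 worlds, so 2/4 = 1/2.

1/2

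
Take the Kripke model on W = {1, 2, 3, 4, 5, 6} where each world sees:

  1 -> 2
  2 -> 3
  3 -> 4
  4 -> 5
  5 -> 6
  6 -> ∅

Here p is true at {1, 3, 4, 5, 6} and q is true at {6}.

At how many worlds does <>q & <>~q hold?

1: <>q is F, <>~q is T. ✗
2: <>q is F, <>~q is T. ✗
3: <>q is F, <>~q is T. ✗
4: <>q is F, <>~q is T. ✗
5: <>q is T, <>~q is F. ✗
6: <>q is F, <>~q is F. ✗
Satisfying worlds: ∅.

0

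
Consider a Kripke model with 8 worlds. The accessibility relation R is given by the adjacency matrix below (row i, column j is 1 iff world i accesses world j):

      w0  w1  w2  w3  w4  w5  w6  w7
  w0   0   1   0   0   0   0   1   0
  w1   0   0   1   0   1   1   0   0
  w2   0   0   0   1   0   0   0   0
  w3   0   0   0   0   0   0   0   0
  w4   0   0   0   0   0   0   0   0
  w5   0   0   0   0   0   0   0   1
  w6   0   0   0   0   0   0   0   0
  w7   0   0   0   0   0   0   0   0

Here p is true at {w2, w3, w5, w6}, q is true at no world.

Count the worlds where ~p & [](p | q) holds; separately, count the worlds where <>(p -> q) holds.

For ~p & [](p | q):
w0: ~p is T, [](p | q) is F. ✗
w1: ~p is T, [](p | q) is F. ✗
w2: ~p is F, [](p | q) is T. ✗
w3: ~p is F, [](p | q) is T. ✗
w4: ~p is T, [](p | q) is T. ✓
w5: ~p is F, [](p | q) is F. ✗
w6: ~p is F, [](p | q) is T. ✗
w7: ~p is T, [](p | q) is T. ✓
— 2 worlds.
For <>(p -> q):
w0: successors {w1, w6}; p -> q there: w1:T, w6:F. ✓
w1: successors {w2, w4, w5}; p -> q there: w2:F, w4:T, w5:F. ✓
w2: successors {w3}; p -> q there: w3:F. ✗
w3: no successors, so <>(p -> q) fails. ✗
w4: no successors, so <>(p -> q) fails. ✗
w5: successors {w7}; p -> q there: w7:T. ✓
w6: no successors, so <>(p -> q) fails. ✗
w7: no successors, so <>(p -> q) fails. ✗
— 3 worlds.

2 and 3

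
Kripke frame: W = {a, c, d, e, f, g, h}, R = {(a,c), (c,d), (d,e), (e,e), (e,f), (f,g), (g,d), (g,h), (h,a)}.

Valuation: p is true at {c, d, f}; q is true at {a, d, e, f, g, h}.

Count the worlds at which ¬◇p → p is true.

6

a: ¬◇p is F, p is F. ✓
c: ¬◇p is F, p is T. ✓
d: ¬◇p is T, p is T. ✓
e: ¬◇p is F, p is F. ✓
f: ¬◇p is T, p is T. ✓
g: ¬◇p is F, p is F. ✓
h: ¬◇p is T, p is F. ✗
Satisfying worlds: {a, c, d, e, f, g}.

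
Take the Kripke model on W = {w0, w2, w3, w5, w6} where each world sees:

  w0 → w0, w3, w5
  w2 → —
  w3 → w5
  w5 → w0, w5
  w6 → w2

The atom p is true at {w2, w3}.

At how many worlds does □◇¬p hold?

4

w0: successors {w0, w3, w5}; ◇¬p there: w0:T, w3:T, w5:T. ✓
w2: no successors, so □◇¬p holds vacuously. ✓
w3: successors {w5}; ◇¬p there: w5:T. ✓
w5: successors {w0, w5}; ◇¬p there: w0:T, w5:T. ✓
w6: successors {w2}; ◇¬p there: w2:F. ✗
Satisfying worlds: {w0, w2, w3, w5}.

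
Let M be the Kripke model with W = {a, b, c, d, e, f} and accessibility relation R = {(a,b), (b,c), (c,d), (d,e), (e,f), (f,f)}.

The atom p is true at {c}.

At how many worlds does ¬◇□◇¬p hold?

a: ◇□◇¬p is T. ✗
b: ◇□◇¬p is T. ✗
c: ◇□◇¬p is T. ✗
d: ◇□◇¬p is T. ✗
e: ◇□◇¬p is T. ✗
f: ◇□◇¬p is T. ✗
Satisfying worlds: ∅.

0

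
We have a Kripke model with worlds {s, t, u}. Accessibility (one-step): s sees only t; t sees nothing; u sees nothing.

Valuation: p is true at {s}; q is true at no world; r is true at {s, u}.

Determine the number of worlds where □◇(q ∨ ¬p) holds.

s: successors {t}; ◇(q ∨ ¬p) there: t:F. ✗
t: no successors, so □◇(q ∨ ¬p) holds vacuously. ✓
u: no successors, so □◇(q ∨ ¬p) holds vacuously. ✓
Satisfying worlds: {t, u}.

2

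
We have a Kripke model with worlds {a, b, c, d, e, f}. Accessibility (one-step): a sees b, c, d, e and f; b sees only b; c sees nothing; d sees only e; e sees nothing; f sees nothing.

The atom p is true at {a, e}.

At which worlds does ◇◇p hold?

a: successors {b, c, d, e, f}; ◇p there: b:F, c:F, d:T, e:F, f:F. ✓
b: successors {b}; ◇p there: b:F. ✗
c: no successors, so ◇◇p fails. ✗
d: successors {e}; ◇p there: e:F. ✗
e: no successors, so ◇◇p fails. ✗
f: no successors, so ◇◇p fails. ✗

{a}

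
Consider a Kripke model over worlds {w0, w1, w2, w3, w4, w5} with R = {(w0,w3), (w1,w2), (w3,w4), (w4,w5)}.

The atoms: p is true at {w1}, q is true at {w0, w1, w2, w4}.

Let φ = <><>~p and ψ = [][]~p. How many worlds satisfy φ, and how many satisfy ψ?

2 and 6

For <><>~p:
w0: successors {w3}; <>~p there: w3:T. ✓
w1: successors {w2}; <>~p there: w2:F. ✗
w2: no successors, so <><>~p fails. ✗
w3: successors {w4}; <>~p there: w4:T. ✓
w4: successors {w5}; <>~p there: w5:F. ✗
w5: no successors, so <><>~p fails. ✗
— 2 worlds.
For [][]~p:
w0: successors {w3}; []~p there: w3:T. ✓
w1: successors {w2}; []~p there: w2:T. ✓
w2: no successors, so [][]~p holds vacuously. ✓
w3: successors {w4}; []~p there: w4:T. ✓
w4: successors {w5}; []~p there: w5:T. ✓
w5: no successors, so [][]~p holds vacuously. ✓
— 6 worlds.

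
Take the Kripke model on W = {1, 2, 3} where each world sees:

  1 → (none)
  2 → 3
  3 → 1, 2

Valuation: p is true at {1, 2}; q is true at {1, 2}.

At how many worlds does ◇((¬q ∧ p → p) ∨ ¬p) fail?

1

1: no successors, so ◇((¬q ∧ p → p) ∨ ¬p) fails. ✗
2: successors {3}; (¬q ∧ p → p) ∨ ¬p there: 3:T. ✓
3: successors {1, 2}; (¬q ∧ p → p) ∨ ¬p there: 1:T, 2:T. ✓
Satisfying worlds: {2, 3}.
So ◇((¬q ∧ p → p) ∨ ¬p) fails at the other 1 world.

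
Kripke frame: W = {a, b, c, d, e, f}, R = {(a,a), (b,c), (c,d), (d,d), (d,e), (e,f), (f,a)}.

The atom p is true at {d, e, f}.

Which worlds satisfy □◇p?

{b, c, d}

a: successors {a}; ◇p there: a:F. ✗
b: successors {c}; ◇p there: c:T. ✓
c: successors {d}; ◇p there: d:T. ✓
d: successors {d, e}; ◇p there: d:T, e:T. ✓
e: successors {f}; ◇p there: f:F. ✗
f: successors {a}; ◇p there: a:F. ✗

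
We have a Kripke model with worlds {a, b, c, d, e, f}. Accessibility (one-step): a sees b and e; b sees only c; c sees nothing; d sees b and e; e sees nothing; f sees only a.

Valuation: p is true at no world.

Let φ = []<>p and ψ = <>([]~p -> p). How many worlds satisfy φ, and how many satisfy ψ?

2 and 0

For []<>p:
a: successors {b, e}; <>p there: b:F, e:F. ✗
b: successors {c}; <>p there: c:F. ✗
c: no successors, so []<>p holds vacuously. ✓
d: successors {b, e}; <>p there: b:F, e:F. ✗
e: no successors, so []<>p holds vacuously. ✓
f: successors {a}; <>p there: a:F. ✗
— 2 worlds.
For <>([]~p -> p):
a: successors {b, e}; []~p -> p there: b:F, e:F. ✗
b: successors {c}; []~p -> p there: c:F. ✗
c: no successors, so <>([]~p -> p) fails. ✗
d: successors {b, e}; []~p -> p there: b:F, e:F. ✗
e: no successors, so <>([]~p -> p) fails. ✗
f: successors {a}; []~p -> p there: a:F. ✗
— 0 worlds.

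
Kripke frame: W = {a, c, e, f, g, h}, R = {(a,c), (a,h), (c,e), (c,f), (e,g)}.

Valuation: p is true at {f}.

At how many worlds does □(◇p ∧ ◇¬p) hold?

3

a: successors {c, h}; ◇p ∧ ◇¬p there: c:T, h:F. ✗
c: successors {e, f}; ◇p ∧ ◇¬p there: e:F, f:F. ✗
e: successors {g}; ◇p ∧ ◇¬p there: g:F. ✗
f: no successors, so □(◇p ∧ ◇¬p) holds vacuously. ✓
g: no successors, so □(◇p ∧ ◇¬p) holds vacuously. ✓
h: no successors, so □(◇p ∧ ◇¬p) holds vacuously. ✓
Satisfying worlds: {f, g, h}.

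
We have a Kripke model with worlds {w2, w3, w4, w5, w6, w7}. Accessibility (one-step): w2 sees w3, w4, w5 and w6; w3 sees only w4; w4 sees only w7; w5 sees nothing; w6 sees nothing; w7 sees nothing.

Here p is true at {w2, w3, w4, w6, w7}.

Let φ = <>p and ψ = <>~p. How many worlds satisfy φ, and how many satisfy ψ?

3 and 1

For <>p:
w2: successors {w3, w4, w5, w6}; p there: w3:T, w4:T, w5:F, w6:T. ✓
w3: successors {w4}; p there: w4:T. ✓
w4: successors {w7}; p there: w7:T. ✓
w5: no successors, so <>p fails. ✗
w6: no successors, so <>p fails. ✗
w7: no successors, so <>p fails. ✗
— 3 worlds.
For <>~p:
w2: successors {w3, w4, w5, w6}; ~p there: w3:F, w4:F, w5:T, w6:F. ✓
w3: successors {w4}; ~p there: w4:F. ✗
w4: successors {w7}; ~p there: w7:F. ✗
w5: no successors, so <>~p fails. ✗
w6: no successors, so <>~p fails. ✗
w7: no successors, so <>~p fails. ✗
— 1 world.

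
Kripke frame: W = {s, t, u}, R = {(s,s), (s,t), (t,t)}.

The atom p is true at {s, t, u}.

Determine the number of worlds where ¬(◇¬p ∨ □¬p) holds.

s: ◇¬p ∨ □¬p is F. ✓
t: ◇¬p ∨ □¬p is F. ✓
u: ◇¬p ∨ □¬p is T. ✗
Satisfying worlds: {s, t}.

2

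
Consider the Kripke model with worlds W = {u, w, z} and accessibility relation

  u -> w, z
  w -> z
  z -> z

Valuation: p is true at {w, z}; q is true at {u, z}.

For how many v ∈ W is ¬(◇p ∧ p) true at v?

u: ◇p ∧ p is F. ✓
w: ◇p ∧ p is T. ✗
z: ◇p ∧ p is T. ✗
Satisfying worlds: {u}.

1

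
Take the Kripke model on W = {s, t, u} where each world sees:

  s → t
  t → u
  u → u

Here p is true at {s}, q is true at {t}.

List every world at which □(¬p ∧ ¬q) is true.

{t, u}

s: successors {t}; ¬p ∧ ¬q there: t:F. ✗
t: successors {u}; ¬p ∧ ¬q there: u:T. ✓
u: successors {u}; ¬p ∧ ¬q there: u:T. ✓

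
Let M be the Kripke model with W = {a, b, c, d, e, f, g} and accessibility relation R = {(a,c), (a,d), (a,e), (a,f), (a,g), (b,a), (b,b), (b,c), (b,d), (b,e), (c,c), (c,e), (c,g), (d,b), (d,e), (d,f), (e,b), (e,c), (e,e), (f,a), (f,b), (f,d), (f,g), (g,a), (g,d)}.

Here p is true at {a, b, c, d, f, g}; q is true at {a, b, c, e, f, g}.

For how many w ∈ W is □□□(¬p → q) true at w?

7

a: successors {c, d, e, f, g}; □□(¬p → q) there: c:T, d:T, e:T, f:T, g:T. ✓
b: successors {a, b, c, d, e}; □□(¬p → q) there: a:T, b:T, c:T, d:T, e:T. ✓
c: successors {c, e, g}; □□(¬p → q) there: c:T, e:T, g:T. ✓
d: successors {b, e, f}; □□(¬p → q) there: b:T, e:T, f:T. ✓
e: successors {b, c, e}; □□(¬p → q) there: b:T, c:T, e:T. ✓
f: successors {a, b, d, g}; □□(¬p → q) there: a:T, b:T, d:T, g:T. ✓
g: successors {a, d}; □□(¬p → q) there: a:T, d:T. ✓
Satisfying worlds: {a, b, c, d, e, f, g}.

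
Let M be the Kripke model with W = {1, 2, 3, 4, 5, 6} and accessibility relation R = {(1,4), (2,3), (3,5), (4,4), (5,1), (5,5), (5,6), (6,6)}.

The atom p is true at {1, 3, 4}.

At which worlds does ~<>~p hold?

1: <>~p is F. ✓
2: <>~p is F. ✓
3: <>~p is T. ✗
4: <>~p is F. ✓
5: <>~p is T. ✗
6: <>~p is T. ✗

{1, 2, 4}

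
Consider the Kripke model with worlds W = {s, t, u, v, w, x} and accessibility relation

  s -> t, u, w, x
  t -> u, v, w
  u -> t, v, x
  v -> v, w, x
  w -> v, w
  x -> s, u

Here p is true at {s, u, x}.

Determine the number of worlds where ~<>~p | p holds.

3

s: ~<>~p is F, p is T. ✓
t: ~<>~p is F, p is F. ✗
u: ~<>~p is F, p is T. ✓
v: ~<>~p is F, p is F. ✗
w: ~<>~p is F, p is F. ✗
x: ~<>~p is T, p is T. ✓
Satisfying worlds: {s, u, x}.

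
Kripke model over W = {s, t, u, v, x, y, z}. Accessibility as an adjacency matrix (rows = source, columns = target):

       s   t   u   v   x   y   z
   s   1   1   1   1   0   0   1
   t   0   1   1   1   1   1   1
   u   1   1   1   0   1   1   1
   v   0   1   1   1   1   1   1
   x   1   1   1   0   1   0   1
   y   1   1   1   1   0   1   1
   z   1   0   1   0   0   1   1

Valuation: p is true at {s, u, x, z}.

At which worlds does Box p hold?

∅

s: successors {s, t, u, v, z}; p there: s:T, t:F, u:T, v:F, z:T. ✗
t: successors {t, u, v, x, y, z}; p there: t:F, u:T, v:F, x:T, y:F, z:T. ✗
u: successors {s, t, u, x, y, z}; p there: s:T, t:F, u:T, x:T, y:F, z:T. ✗
v: successors {t, u, v, x, y, z}; p there: t:F, u:T, v:F, x:T, y:F, z:T. ✗
x: successors {s, t, u, x, z}; p there: s:T, t:F, u:T, x:T, z:T. ✗
y: successors {s, t, u, v, y, z}; p there: s:T, t:F, u:T, v:F, y:F, z:T. ✗
z: successors {s, u, y, z}; p there: s:T, u:T, y:F, z:T. ✗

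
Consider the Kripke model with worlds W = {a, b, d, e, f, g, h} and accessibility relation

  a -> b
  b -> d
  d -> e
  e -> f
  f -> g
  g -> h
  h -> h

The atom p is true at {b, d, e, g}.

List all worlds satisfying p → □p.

{a, b, d, f, h}

a: p is F, □p is T. ✓
b: p is T, □p is T. ✓
d: p is T, □p is T. ✓
e: p is T, □p is F. ✗
f: p is F, □p is T. ✓
g: p is T, □p is F. ✗
h: p is F, □p is F. ✓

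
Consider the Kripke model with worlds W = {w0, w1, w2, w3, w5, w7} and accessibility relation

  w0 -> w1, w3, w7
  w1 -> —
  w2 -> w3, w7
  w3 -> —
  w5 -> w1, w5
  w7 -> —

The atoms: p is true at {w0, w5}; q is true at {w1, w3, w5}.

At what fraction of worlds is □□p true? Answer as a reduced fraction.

5/6

w0: successors {w1, w3, w7}; □p there: w1:T, w3:T, w7:T. ✓
w1: no successors, so □□p holds vacuously. ✓
w2: successors {w3, w7}; □p there: w3:T, w7:T. ✓
w3: no successors, so □□p holds vacuously. ✓
w5: successors {w1, w5}; □p there: w1:T, w5:F. ✗
w7: no successors, so □□p holds vacuously. ✓
That's 5 of 6 worlds, so 5/6.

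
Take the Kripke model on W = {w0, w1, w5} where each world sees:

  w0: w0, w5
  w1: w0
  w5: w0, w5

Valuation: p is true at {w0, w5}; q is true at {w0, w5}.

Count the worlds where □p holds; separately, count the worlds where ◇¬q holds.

For □p:
w0: successors {w0, w5}; p there: w0:T, w5:T. ✓
w1: successors {w0}; p there: w0:T. ✓
w5: successors {w0, w5}; p there: w0:T, w5:T. ✓
— 3 worlds.
For ◇¬q:
w0: successors {w0, w5}; ¬q there: w0:F, w5:F. ✗
w1: successors {w0}; ¬q there: w0:F. ✗
w5: successors {w0, w5}; ¬q there: w0:F, w5:F. ✗
— 0 worlds.

3 and 0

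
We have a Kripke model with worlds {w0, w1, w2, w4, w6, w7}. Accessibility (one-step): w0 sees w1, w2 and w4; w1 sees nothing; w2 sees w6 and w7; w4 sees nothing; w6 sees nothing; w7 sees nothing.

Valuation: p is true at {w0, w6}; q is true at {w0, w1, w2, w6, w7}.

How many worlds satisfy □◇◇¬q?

w0: successors {w1, w2, w4}; ◇◇¬q there: w1:F, w2:F, w4:F. ✗
w1: no successors, so □◇◇¬q holds vacuously. ✓
w2: successors {w6, w7}; ◇◇¬q there: w6:F, w7:F. ✗
w4: no successors, so □◇◇¬q holds vacuously. ✓
w6: no successors, so □◇◇¬q holds vacuously. ✓
w7: no successors, so □◇◇¬q holds vacuously. ✓
Satisfying worlds: {w1, w4, w6, w7}.

4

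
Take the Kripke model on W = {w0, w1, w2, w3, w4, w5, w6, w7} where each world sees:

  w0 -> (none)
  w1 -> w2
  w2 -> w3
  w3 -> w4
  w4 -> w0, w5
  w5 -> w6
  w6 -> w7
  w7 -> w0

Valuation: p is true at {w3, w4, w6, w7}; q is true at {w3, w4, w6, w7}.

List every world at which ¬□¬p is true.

{w2, w3, w5, w6}

w0: □¬p is T. ✗
w1: □¬p is T. ✗
w2: □¬p is F. ✓
w3: □¬p is F. ✓
w4: □¬p is T. ✗
w5: □¬p is F. ✓
w6: □¬p is F. ✓
w7: □¬p is T. ✗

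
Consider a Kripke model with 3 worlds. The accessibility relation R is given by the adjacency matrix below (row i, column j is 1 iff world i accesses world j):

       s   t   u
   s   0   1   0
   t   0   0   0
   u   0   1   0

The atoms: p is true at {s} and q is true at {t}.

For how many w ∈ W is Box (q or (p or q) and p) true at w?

s: successors {t}; q or (p or q) and p there: t:T. ✓
t: no successors, so Box (q or (p or q) and p) holds vacuously. ✓
u: successors {t}; q or (p or q) and p there: t:T. ✓
Satisfying worlds: {s, t, u}.

3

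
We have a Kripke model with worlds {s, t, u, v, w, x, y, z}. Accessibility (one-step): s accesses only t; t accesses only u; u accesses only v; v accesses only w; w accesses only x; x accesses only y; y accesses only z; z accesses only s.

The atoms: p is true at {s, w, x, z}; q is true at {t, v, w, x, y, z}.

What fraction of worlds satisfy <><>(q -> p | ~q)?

s: successors {t}; <>(q -> p | ~q) there: t:T. ✓
t: successors {u}; <>(q -> p | ~q) there: u:F. ✗
u: successors {v}; <>(q -> p | ~q) there: v:T. ✓
v: successors {w}; <>(q -> p | ~q) there: w:T. ✓
w: successors {x}; <>(q -> p | ~q) there: x:F. ✗
x: successors {y}; <>(q -> p | ~q) there: y:T. ✓
y: successors {z}; <>(q -> p | ~q) there: z:T. ✓
z: successors {s}; <>(q -> p | ~q) there: s:F. ✗
That's 5 of 8 worlds, so 5/8.

5/8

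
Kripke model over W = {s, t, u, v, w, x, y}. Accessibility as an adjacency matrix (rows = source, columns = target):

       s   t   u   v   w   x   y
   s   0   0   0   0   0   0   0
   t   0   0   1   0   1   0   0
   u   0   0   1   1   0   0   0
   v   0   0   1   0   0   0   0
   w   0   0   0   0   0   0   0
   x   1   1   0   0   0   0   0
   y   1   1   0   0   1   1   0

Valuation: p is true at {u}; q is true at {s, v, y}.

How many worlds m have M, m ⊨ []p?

s: no successors, so []p holds vacuously. ✓
t: successors {u, w}; p there: u:T, w:F. ✗
u: successors {u, v}; p there: u:T, v:F. ✗
v: successors {u}; p there: u:T. ✓
w: no successors, so []p holds vacuously. ✓
x: successors {s, t}; p there: s:F, t:F. ✗
y: successors {s, t, w, x}; p there: s:F, t:F, w:F, x:F. ✗
Satisfying worlds: {s, v, w}.

3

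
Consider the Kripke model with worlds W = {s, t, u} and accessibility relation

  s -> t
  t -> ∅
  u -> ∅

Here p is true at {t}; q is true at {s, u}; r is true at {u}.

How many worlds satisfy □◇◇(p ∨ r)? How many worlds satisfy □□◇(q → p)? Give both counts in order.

2 and 3

For □◇◇(p ∨ r):
s: successors {t}; ◇◇(p ∨ r) there: t:F. ✗
t: no successors, so □◇◇(p ∨ r) holds vacuously. ✓
u: no successors, so □◇◇(p ∨ r) holds vacuously. ✓
— 2 worlds.
For □□◇(q → p):
s: successors {t}; □◇(q → p) there: t:T. ✓
t: no successors, so □□◇(q → p) holds vacuously. ✓
u: no successors, so □□◇(q → p) holds vacuously. ✓
— 3 worlds.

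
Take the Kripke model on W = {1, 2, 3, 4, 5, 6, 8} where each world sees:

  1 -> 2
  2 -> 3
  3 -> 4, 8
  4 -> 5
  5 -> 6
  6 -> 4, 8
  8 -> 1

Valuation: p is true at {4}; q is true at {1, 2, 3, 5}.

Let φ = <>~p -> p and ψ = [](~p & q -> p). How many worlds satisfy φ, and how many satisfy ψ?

1 and 3

For <>~p -> p:
1: <>~p is T, p is F. ✗
2: <>~p is T, p is F. ✗
3: <>~p is T, p is F. ✗
4: <>~p is T, p is T. ✓
5: <>~p is T, p is F. ✗
6: <>~p is T, p is F. ✗
8: <>~p is T, p is F. ✗
— 1 world.
For [](~p & q -> p):
1: successors {2}; ~p & q -> p there: 2:F. ✗
2: successors {3}; ~p & q -> p there: 3:F. ✗
3: successors {4, 8}; ~p & q -> p there: 4:T, 8:T. ✓
4: successors {5}; ~p & q -> p there: 5:F. ✗
5: successors {6}; ~p & q -> p there: 6:T. ✓
6: successors {4, 8}; ~p & q -> p there: 4:T, 8:T. ✓
8: successors {1}; ~p & q -> p there: 1:F. ✗
— 3 worlds.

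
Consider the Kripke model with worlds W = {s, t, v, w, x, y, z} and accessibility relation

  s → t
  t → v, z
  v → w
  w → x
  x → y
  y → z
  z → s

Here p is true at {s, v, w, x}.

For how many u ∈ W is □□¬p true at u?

3

s: successors {t}; □¬p there: t:F. ✗
t: successors {v, z}; □¬p there: v:F, z:F. ✗
v: successors {w}; □¬p there: w:F. ✗
w: successors {x}; □¬p there: x:T. ✓
x: successors {y}; □¬p there: y:T. ✓
y: successors {z}; □¬p there: z:F. ✗
z: successors {s}; □¬p there: s:T. ✓
Satisfying worlds: {w, x, z}.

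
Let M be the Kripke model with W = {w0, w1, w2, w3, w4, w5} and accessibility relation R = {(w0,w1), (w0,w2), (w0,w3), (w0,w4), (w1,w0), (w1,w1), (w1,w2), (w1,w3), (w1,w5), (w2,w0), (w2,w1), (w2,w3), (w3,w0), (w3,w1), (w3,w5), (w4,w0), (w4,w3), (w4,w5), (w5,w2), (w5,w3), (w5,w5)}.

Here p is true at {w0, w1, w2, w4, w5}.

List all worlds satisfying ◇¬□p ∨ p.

w0: ◇¬□p is T, p is T. ✓
w1: ◇¬□p is T, p is T. ✓
w2: ◇¬□p is T, p is T. ✓
w3: ◇¬□p is T, p is F. ✓
w4: ◇¬□p is T, p is T. ✓
w5: ◇¬□p is T, p is T. ✓

{w0, w1, w2, w3, w4, w5}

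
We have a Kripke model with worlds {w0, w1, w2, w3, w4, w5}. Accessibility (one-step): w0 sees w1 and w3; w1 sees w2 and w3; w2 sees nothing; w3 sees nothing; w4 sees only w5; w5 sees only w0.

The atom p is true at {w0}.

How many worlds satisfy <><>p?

1

w0: successors {w1, w3}; <>p there: w1:F, w3:F. ✗
w1: successors {w2, w3}; <>p there: w2:F, w3:F. ✗
w2: no successors, so <><>p fails. ✗
w3: no successors, so <><>p fails. ✗
w4: successors {w5}; <>p there: w5:T. ✓
w5: successors {w0}; <>p there: w0:F. ✗
Satisfying worlds: {w4}.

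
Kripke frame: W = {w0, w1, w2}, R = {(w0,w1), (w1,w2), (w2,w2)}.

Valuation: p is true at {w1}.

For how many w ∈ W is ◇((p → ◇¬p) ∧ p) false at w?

w0: successors {w1}; (p → ◇¬p) ∧ p there: w1:T. ✓
w1: successors {w2}; (p → ◇¬p) ∧ p there: w2:F. ✗
w2: successors {w2}; (p → ◇¬p) ∧ p there: w2:F. ✗
Satisfying worlds: {w0}.
So ◇((p → ◇¬p) ∧ p) fails at the other 2 worlds.

2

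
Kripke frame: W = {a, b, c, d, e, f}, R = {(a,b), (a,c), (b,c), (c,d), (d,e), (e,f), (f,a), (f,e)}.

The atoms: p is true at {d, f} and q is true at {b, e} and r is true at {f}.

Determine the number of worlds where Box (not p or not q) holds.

6

a: successors {b, c}; not p or not q there: b:T, c:T. ✓
b: successors {c}; not p or not q there: c:T. ✓
c: successors {d}; not p or not q there: d:T. ✓
d: successors {e}; not p or not q there: e:T. ✓
e: successors {f}; not p or not q there: f:T. ✓
f: successors {a, e}; not p or not q there: a:T, e:T. ✓
Satisfying worlds: {a, b, c, d, e, f}.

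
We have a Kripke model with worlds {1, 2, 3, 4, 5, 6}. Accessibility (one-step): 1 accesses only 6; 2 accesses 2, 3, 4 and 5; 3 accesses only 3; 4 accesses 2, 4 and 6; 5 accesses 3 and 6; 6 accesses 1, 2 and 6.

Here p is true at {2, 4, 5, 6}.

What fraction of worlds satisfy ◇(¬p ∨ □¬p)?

2/3

1: successors {6}; ¬p ∨ □¬p there: 6:F. ✗
2: successors {2, 3, 4, 5}; ¬p ∨ □¬p there: 2:F, 3:T, 4:F, 5:F. ✓
3: successors {3}; ¬p ∨ □¬p there: 3:T. ✓
4: successors {2, 4, 6}; ¬p ∨ □¬p there: 2:F, 4:F, 6:F. ✗
5: successors {3, 6}; ¬p ∨ □¬p there: 3:T, 6:F. ✓
6: successors {1, 2, 6}; ¬p ∨ □¬p there: 1:T, 2:F, 6:F. ✓
That's 4 of 6 worlds, so 4/6 = 2/3.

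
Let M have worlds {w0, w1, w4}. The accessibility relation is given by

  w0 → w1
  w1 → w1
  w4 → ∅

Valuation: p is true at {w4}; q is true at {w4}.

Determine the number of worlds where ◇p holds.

0

w0: successors {w1}; p there: w1:F. ✗
w1: successors {w1}; p there: w1:F. ✗
w4: no successors, so ◇p fails. ✗
Satisfying worlds: ∅.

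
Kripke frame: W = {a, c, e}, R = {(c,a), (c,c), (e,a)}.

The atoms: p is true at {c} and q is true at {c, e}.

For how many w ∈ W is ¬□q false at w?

1

a: □q is T. ✗
c: □q is F. ✓
e: □q is F. ✓
Satisfying worlds: {c, e}.
So ¬□q fails at the other 1 world.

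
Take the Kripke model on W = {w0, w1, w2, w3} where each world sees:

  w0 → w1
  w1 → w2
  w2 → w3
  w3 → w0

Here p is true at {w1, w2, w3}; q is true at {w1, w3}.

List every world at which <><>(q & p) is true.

{w1, w3}

w0: successors {w1}; <>(q & p) there: w1:F. ✗
w1: successors {w2}; <>(q & p) there: w2:T. ✓
w2: successors {w3}; <>(q & p) there: w3:F. ✗
w3: successors {w0}; <>(q & p) there: w0:T. ✓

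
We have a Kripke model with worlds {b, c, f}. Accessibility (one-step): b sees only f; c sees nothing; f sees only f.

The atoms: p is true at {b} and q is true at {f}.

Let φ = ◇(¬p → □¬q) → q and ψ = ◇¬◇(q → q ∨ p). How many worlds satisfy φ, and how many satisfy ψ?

3 and 0

For ◇(¬p → □¬q) → q:
b: ◇(¬p → □¬q) is F, q is F. ✓
c: ◇(¬p → □¬q) is F, q is F. ✓
f: ◇(¬p → □¬q) is F, q is T. ✓
— 3 worlds.
For ◇¬◇(q → q ∨ p):
b: successors {f}; ¬◇(q → q ∨ p) there: f:F. ✗
c: no successors, so ◇¬◇(q → q ∨ p) fails. ✗
f: successors {f}; ¬◇(q → q ∨ p) there: f:F. ✗
— 0 worlds.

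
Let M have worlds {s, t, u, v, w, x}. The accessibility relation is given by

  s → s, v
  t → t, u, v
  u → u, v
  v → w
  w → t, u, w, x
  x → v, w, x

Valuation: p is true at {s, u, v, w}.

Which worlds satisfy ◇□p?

s: successors {s, v}; □p there: s:T, v:T. ✓
t: successors {t, u, v}; □p there: t:F, u:T, v:T. ✓
u: successors {u, v}; □p there: u:T, v:T. ✓
v: successors {w}; □p there: w:F. ✗
w: successors {t, u, w, x}; □p there: t:F, u:T, w:F, x:F. ✓
x: successors {v, w, x}; □p there: v:T, w:F, x:F. ✓

{s, t, u, w, x}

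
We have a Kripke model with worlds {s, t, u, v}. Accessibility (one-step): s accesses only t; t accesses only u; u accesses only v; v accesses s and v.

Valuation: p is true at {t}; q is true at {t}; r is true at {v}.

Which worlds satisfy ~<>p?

s: <>p is T. ✗
t: <>p is F. ✓
u: <>p is F. ✓
v: <>p is F. ✓

{t, u, v}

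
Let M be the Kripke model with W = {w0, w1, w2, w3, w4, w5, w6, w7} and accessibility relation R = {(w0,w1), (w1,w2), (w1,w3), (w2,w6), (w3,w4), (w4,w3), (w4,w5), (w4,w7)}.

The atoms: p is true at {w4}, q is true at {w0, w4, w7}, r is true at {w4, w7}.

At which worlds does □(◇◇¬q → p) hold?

w0: successors {w1}; ◇◇¬q → p there: w1:F. ✗
w1: successors {w2, w3}; ◇◇¬q → p there: w2:T, w3:F. ✗
w2: successors {w6}; ◇◇¬q → p there: w6:T. ✓
w3: successors {w4}; ◇◇¬q → p there: w4:T. ✓
w4: successors {w3, w5, w7}; ◇◇¬q → p there: w3:F, w5:T, w7:T. ✗
w5: no successors, so □(◇◇¬q → p) holds vacuously. ✓
w6: no successors, so □(◇◇¬q → p) holds vacuously. ✓
w7: no successors, so □(◇◇¬q → p) holds vacuously. ✓

{w2, w3, w5, w6, w7}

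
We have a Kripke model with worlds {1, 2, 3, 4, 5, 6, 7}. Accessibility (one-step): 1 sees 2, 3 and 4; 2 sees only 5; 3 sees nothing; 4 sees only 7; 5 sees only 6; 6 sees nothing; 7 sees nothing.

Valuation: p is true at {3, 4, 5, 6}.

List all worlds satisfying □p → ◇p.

1: □p is F, ◇p is T. ✓
2: □p is T, ◇p is T. ✓
3: □p is T, ◇p is F. ✗
4: □p is F, ◇p is F. ✓
5: □p is T, ◇p is T. ✓
6: □p is T, ◇p is F. ✗
7: □p is T, ◇p is F. ✗

{1, 2, 4, 5}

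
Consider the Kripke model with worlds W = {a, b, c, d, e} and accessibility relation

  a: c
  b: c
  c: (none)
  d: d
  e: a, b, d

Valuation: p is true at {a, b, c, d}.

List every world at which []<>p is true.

{c, d, e}

a: successors {c}; <>p there: c:F. ✗
b: successors {c}; <>p there: c:F. ✗
c: no successors, so []<>p holds vacuously. ✓
d: successors {d}; <>p there: d:T. ✓
e: successors {a, b, d}; <>p there: a:T, b:T, d:T. ✓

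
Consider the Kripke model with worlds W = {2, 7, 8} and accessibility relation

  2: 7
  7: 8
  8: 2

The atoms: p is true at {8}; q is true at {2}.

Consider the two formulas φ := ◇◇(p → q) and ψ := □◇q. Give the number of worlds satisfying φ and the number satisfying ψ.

For ◇◇(p → q):
2: successors {7}; ◇(p → q) there: 7:F. ✗
7: successors {8}; ◇(p → q) there: 8:T. ✓
8: successors {2}; ◇(p → q) there: 2:T. ✓
— 2 worlds.
For □◇q:
2: successors {7}; ◇q there: 7:F. ✗
7: successors {8}; ◇q there: 8:T. ✓
8: successors {2}; ◇q there: 2:F. ✗
— 1 world.

2 and 1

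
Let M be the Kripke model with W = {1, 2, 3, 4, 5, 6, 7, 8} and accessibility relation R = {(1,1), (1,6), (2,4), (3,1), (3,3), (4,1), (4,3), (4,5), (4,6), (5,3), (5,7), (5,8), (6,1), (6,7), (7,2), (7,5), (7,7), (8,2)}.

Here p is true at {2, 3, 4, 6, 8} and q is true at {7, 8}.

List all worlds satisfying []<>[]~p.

{2}

1: successors {1, 6}; <>[]~p there: 1:T, 6:F. ✗
2: successors {4}; <>[]~p there: 4:T. ✓
3: successors {1, 3}; <>[]~p there: 1:T, 3:F. ✗
4: successors {1, 3, 5, 6}; <>[]~p there: 1:T, 3:F, 5:F, 6:F. ✗
5: successors {3, 7, 8}; <>[]~p there: 3:F, 7:F, 8:F. ✗
6: successors {1, 7}; <>[]~p there: 1:T, 7:F. ✗
7: successors {2, 5, 7}; <>[]~p there: 2:F, 5:F, 7:F. ✗
8: successors {2}; <>[]~p there: 2:F. ✗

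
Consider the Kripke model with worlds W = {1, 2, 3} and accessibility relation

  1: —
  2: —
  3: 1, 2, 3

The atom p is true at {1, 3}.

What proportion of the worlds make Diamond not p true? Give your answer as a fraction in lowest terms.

1: no successors, so Diamond not p fails. ✗
2: no successors, so Diamond not p fails. ✗
3: successors {1, 2, 3}; not p there: 1:F, 2:T, 3:F. ✓
That's 1 of 3 worlds, so 1/3.

1/3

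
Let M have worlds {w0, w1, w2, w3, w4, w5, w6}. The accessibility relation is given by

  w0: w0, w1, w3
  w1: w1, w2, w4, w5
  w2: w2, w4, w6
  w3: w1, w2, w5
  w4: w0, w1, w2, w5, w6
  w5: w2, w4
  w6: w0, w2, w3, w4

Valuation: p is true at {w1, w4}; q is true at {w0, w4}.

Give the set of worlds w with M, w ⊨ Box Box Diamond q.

w0: successors {w0, w1, w3}; Box Diamond q there: w0:F, w1:T, w3:T. ✗
w1: successors {w1, w2, w4, w5}; Box Diamond q there: w1:T, w2:T, w4:T, w5:T. ✓
w2: successors {w2, w4, w6}; Box Diamond q there: w2:T, w4:T, w6:F. ✗
w3: successors {w1, w2, w5}; Box Diamond q there: w1:T, w2:T, w5:T. ✓
w4: successors {w0, w1, w2, w5, w6}; Box Diamond q there: w0:F, w1:T, w2:T, w5:T, w6:F. ✗
w5: successors {w2, w4}; Box Diamond q there: w2:T, w4:T. ✓
w6: successors {w0, w2, w3, w4}; Box Diamond q there: w0:F, w2:T, w3:T, w4:T. ✗

{w1, w3, w5}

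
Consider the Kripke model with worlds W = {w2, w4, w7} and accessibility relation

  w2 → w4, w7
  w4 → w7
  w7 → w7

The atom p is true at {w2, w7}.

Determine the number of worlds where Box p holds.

w2: successors {w4, w7}; p there: w4:F, w7:T. ✗
w4: successors {w7}; p there: w7:T. ✓
w7: successors {w7}; p there: w7:T. ✓
Satisfying worlds: {w4, w7}.

2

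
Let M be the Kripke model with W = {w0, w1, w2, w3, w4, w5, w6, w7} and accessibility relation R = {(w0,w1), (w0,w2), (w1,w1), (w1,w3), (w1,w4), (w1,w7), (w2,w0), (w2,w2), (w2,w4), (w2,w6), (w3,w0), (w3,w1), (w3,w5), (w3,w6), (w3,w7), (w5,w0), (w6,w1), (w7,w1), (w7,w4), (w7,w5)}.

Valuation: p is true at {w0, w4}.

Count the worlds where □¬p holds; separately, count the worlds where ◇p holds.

For □¬p:
w0: successors {w1, w2}; ¬p there: w1:T, w2:T. ✓
w1: successors {w1, w3, w4, w7}; ¬p there: w1:T, w3:T, w4:F, w7:T. ✗
w2: successors {w0, w2, w4, w6}; ¬p there: w0:F, w2:T, w4:F, w6:T. ✗
w3: successors {w0, w1, w5, w6, w7}; ¬p there: w0:F, w1:T, w5:T, w6:T, w7:T. ✗
w4: no successors, so □¬p holds vacuously. ✓
w5: successors {w0}; ¬p there: w0:F. ✗
w6: successors {w1}; ¬p there: w1:T. ✓
w7: successors {w1, w4, w5}; ¬p there: w1:T, w4:F, w5:T. ✗
— 3 worlds.
For ◇p:
w0: successors {w1, w2}; p there: w1:F, w2:F. ✗
w1: successors {w1, w3, w4, w7}; p there: w1:F, w3:F, w4:T, w7:F. ✓
w2: successors {w0, w2, w4, w6}; p there: w0:T, w2:F, w4:T, w6:F. ✓
w3: successors {w0, w1, w5, w6, w7}; p there: w0:T, w1:F, w5:F, w6:F, w7:F. ✓
w4: no successors, so ◇p fails. ✗
w5: successors {w0}; p there: w0:T. ✓
w6: successors {w1}; p there: w1:F. ✗
w7: successors {w1, w4, w5}; p there: w1:F, w4:T, w5:F. ✓
— 5 worlds.

3 and 5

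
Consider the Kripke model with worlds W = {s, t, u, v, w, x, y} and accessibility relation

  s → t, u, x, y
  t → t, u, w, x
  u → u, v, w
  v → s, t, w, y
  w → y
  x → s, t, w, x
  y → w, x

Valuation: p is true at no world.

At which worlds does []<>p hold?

s: successors {t, u, x, y}; <>p there: t:F, u:F, x:F, y:F. ✗
t: successors {t, u, w, x}; <>p there: t:F, u:F, w:F, x:F. ✗
u: successors {u, v, w}; <>p there: u:F, v:F, w:F. ✗
v: successors {s, t, w, y}; <>p there: s:F, t:F, w:F, y:F. ✗
w: successors {y}; <>p there: y:F. ✗
x: successors {s, t, w, x}; <>p there: s:F, t:F, w:F, x:F. ✗
y: successors {w, x}; <>p there: w:F, x:F. ✗

∅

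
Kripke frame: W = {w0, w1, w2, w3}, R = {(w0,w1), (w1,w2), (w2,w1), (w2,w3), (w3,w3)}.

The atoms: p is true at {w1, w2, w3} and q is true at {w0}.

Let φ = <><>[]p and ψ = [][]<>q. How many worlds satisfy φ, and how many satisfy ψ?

4 and 0

For <><>[]p:
w0: successors {w1}; <>[]p there: w1:T. ✓
w1: successors {w2}; <>[]p there: w2:T. ✓
w2: successors {w1, w3}; <>[]p there: w1:T, w3:T. ✓
w3: successors {w3}; <>[]p there: w3:T. ✓
— 4 worlds.
For [][]<>q:
w0: successors {w1}; []<>q there: w1:F. ✗
w1: successors {w2}; []<>q there: w2:F. ✗
w2: successors {w1, w3}; []<>q there: w1:F, w3:F. ✗
w3: successors {w3}; []<>q there: w3:F. ✗
— 0 worlds.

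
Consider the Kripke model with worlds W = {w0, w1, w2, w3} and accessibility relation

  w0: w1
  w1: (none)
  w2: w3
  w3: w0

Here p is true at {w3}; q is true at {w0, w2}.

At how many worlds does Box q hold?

2

w0: successors {w1}; q there: w1:F. ✗
w1: no successors, so Box q holds vacuously. ✓
w2: successors {w3}; q there: w3:F. ✗
w3: successors {w0}; q there: w0:T. ✓
Satisfying worlds: {w1, w3}.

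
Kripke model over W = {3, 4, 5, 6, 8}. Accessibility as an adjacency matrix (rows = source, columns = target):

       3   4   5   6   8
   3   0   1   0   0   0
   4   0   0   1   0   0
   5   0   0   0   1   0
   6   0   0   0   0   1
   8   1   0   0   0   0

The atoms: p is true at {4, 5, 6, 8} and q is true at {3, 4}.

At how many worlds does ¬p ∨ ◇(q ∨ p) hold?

3: ¬p is T, ◇(q ∨ p) is T. ✓
4: ¬p is F, ◇(q ∨ p) is T. ✓
5: ¬p is F, ◇(q ∨ p) is T. ✓
6: ¬p is F, ◇(q ∨ p) is T. ✓
8: ¬p is F, ◇(q ∨ p) is T. ✓
Satisfying worlds: {3, 4, 5, 6, 8}.

5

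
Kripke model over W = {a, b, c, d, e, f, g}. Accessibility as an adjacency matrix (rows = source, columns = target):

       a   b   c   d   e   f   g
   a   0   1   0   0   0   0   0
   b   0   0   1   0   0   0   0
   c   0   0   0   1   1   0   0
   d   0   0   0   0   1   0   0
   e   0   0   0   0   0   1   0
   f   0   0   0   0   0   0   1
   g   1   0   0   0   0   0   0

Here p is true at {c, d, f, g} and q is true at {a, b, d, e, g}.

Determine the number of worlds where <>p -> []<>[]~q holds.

4

a: <>p is F, []<>[]~q is F. ✓
b: <>p is T, []<>[]~q is T. ✓
c: <>p is T, []<>[]~q is F. ✗
d: <>p is F, []<>[]~q is F. ✓
e: <>p is T, []<>[]~q is F. ✗
f: <>p is T, []<>[]~q is F. ✗
g: <>p is F, []<>[]~q is T. ✓
Satisfying worlds: {a, b, d, g}.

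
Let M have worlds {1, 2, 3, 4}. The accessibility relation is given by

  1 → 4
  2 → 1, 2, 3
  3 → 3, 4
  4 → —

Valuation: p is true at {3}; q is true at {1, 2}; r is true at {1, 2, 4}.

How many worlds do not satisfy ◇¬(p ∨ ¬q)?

3

1: successors {4}; ¬(p ∨ ¬q) there: 4:F. ✗
2: successors {1, 2, 3}; ¬(p ∨ ¬q) there: 1:T, 2:T, 3:F. ✓
3: successors {3, 4}; ¬(p ∨ ¬q) there: 3:F, 4:F. ✗
4: no successors, so ◇¬(p ∨ ¬q) fails. ✗
Satisfying worlds: {2}.
So ◇¬(p ∨ ¬q) fails at the other 3 worlds.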